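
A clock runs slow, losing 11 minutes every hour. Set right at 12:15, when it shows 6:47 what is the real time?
For every 60 true minutes, the faulty clock advances 49 minutes, so 1 faulty-clock minute corresponds to 60/49 true minutes.
From 12:15 to 6:47 on the faulty dial is 392 minutes.
True elapsed: 392 x 60/49 = 480 minutes = 8 hours.
True time: 12:15 + 8 hours = 8:15.

Final answer: 8:15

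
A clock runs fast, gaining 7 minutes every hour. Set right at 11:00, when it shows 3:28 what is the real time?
For every 60 true minutes, the faulty clock advances 67 minutes, so 1 faulty-clock minute corresponds to 60/67 true minutes.
From 11:00 to 3:28 on the faulty dial is 268 minutes.
True elapsed: 268 x 60/67 = 240 minutes = 4 hours.
True time: 11:00 + 4 hours = 3:00.

Final answer: 3:00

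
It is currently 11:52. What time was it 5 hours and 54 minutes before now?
Starting time: 11:52 = 712 total minutes past 12:00
Subtracting: 5 hours and 54 minutes = 354 minutes
712 - 354 = 358 minutes
= 5 hours and 58 minutes past 12:00 = 5:58

Final answer: 5:58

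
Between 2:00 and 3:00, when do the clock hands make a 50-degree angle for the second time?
At t minutes past 2:00, the hour hand is at 30 x 2 + 0.5t degrees and the minute hand is at 6t degrees.
The smaller angle between them is 50 degrees when |30H - 5.5t| = 50 or |30H - 5.5t| = 310.
With H = 2, solve 30 x 2 - 5.5t = +/- target for each target:
  t = (30 x 2 - 50) / 5.5 = 1.82
  t = (30 x 2 + 50) / 5.5 = 20
  t = (30 x 2 - 310) / 5.5 = -45.45 (outside (0, 60))
  t = (30 x 2 + 310) / 5.5 = 67.27 (outside (0, 60))
Valid solutions in (0, 60): {1.82, 20} minutes.
The second occurrence is t = 20 minutes.
The hands form a 50-degree angle at 20 minutes past 2:00.

Final answer: 20 minutes past 2:00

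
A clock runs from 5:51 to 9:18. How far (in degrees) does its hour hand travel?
The hour hand moves 0.5 degrees per minute.
Time elapsed: 9:18 - 5:51 = 207 minutes
Angular displacement: 207 x 0.5 = 103.5 degrees

Final answer: 103.5 degrees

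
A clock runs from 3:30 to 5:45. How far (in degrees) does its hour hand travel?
The hour hand moves 0.5 degrees per minute.
Time elapsed: 5:45 - 3:30 = 135 minutes
Angular displacement: 135 x 0.5 = 67.5 degrees

Final answer: 67.5 degrees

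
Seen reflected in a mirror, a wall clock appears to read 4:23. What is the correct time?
Reflection across the vertical (12-6) axis maps a hand at angle A degrees to (360 - A) degrees, which sends a reading of T minutes past 12:00 to (720 - T) minutes past 12:00.
Mirror reads 4:23 = 263 minutes past 12:00.
Actual time: (720 - 263) mod 720 = 457 minutes = 7:37.

Final answer: 7:37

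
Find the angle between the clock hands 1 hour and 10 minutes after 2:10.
First find the time 1 hour and 10 minutes after 2:10.
Total minutes: 2 x 60 + 10 + 1 x 60 + 10 = 200.
200 mod 720 = 200 minutes = 3:20.
Now compute the angle at 3:20:
Hour hand: 3 x 30 + 20 x 0.5 = 100 degrees
Minute hand: 20 x 6 = 120 degrees
Difference: |100 - 120| = 20 degrees
The angle is 20 degrees

Final answer: 20 degrees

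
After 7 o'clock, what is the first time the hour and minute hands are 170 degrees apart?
At t minutes past 7:00, the hour hand is at 30 x 7 + 0.5t degrees and the minute hand is at 6t degrees.
The smaller angle between them is 170 degrees when |30H - 5.5t| = 170 or |30H - 5.5t| = 190.
With H = 7, solve 30 x 7 - 5.5t = +/- target for each target:
  t = (30 x 7 - 170) / 5.5 = 7.27
  t = (30 x 7 + 170) / 5.5 = 69.09 (outside (0, 60))
  t = (30 x 7 - 190) / 5.5 = 3.64
  t = (30 x 7 + 190) / 5.5 = 72.73 (outside (0, 60))
Valid solutions in (0, 60): {3.64, 7.27} minutes.
The first occurrence is t = 3.64 minutes.
The hands form a 170-degree angle at 3.64 minutes past 7:00.

Final answer: 3.64 minutes past 7:00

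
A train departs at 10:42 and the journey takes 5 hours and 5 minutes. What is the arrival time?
Starting time: 10:42
Adding 5 minutes to 42 minutes: 42 + 5 = 47 minutes
Adding 5 hours: 10 + 5 = 15 - 12 = 3
Final time: 3:47

Final answer: 3:47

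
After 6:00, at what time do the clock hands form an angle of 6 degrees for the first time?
At t minutes past 6:00, the hour hand is at 30 x 6 + 0.5t degrees and the minute hand is at 6t degrees.
The smaller angle between them is 6 degrees when |30H - 5.5t| = 6 or |30H - 5.5t| = 354.
With H = 6, solve 30 x 6 - 5.5t = +/- target for each target:
  t = (30 x 6 - 6) / 5.5 = 31.64
  t = (30 x 6 + 6) / 5.5 = 33.82
  t = (30 x 6 - 354) / 5.5 = -31.64 (outside (0, 60))
  t = (30 x 6 + 354) / 5.5 = 97.09 (outside (0, 60))
Valid solutions in (0, 60): {31.64, 33.82} minutes.
The first occurrence is t = 31.64 minutes.
The hands form a 6-degree angle at 31.64 minutes past 6:00.

Final answer: 31.64 minutes past 6:00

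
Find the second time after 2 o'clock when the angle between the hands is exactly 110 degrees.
At t minutes past 2:00, the hour hand is at 30 x 2 + 0.5t degrees and the minute hand is at 6t degrees.
The smaller angle between them is 110 degrees when |30H - 5.5t| = 110 or |30H - 5.5t| = 250.
With H = 2, solve 30 x 2 - 5.5t = +/- target for each target:
  t = (30 x 2 - 110) / 5.5 = -9.09 (outside (0, 60))
  t = (30 x 2 + 110) / 5.5 = 30.91
  t = (30 x 2 - 250) / 5.5 = -34.55 (outside (0, 60))
  t = (30 x 2 + 250) / 5.5 = 56.36
Valid solutions in (0, 60): {30.91, 56.36} minutes.
The second occurrence is t = 56.36 minutes.
The hands form a 110-degree angle at 56.36 minutes past 2:00.

Final answer: 56.36 minutes past 2:00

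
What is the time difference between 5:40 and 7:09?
From 5:40 to 7:09:
(7 x 60 + 9) - (5 x 60 + 40) = 429 - 340 = 89 minutes
= 1 hour and 29 minutes

Final answer: 1 hour and 29 minutes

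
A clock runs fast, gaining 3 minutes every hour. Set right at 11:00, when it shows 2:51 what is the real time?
For every 60 true minutes, the faulty clock advances 63 minutes, so 1 faulty-clock minute corresponds to 60/63 true minutes.
From 11:00 to 2:51 on the faulty dial is 231 minutes.
True elapsed: 231 x 60/63 = 220 minutes = 3 hours and 40 minutes.
True time: 11:00 + 3 hours and 40 minutes = 2:40.

Final answer: 2:40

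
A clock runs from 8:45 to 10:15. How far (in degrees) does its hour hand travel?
The hour hand moves 0.5 degrees per minute.
Time elapsed: 10:15 - 8:45 = 90 minutes
Angular displacement: 90 x 0.5 = 45 degrees

Final answer: 45 degrees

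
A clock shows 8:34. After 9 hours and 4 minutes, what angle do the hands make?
First find the time 9 hours and 4 minutes after 8:34.
Total minutes: 8 x 60 + 34 + 9 x 60 + 4 = 1058.
1058 mod 720 = 338 minutes = 5:38.
Now compute the angle at 5:38:
Hour hand: 5 x 30 + 38 x 0.5 = 169 degrees
Minute hand: 38 x 6 = 228 degrees
Difference: |169 - 228| = 59 degrees
The angle is 59 degrees

Final answer: 59 degrees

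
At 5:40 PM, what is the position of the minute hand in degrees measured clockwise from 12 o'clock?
The minute hand moves 6 degrees per minute.
At 5:40: 40 x 6 = 240 degrees

Final answer: 240 degrees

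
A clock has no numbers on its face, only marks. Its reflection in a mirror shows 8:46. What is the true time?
Reflection across the vertical (12-6) axis maps a hand at angle A degrees to (360 - A) degrees, which sends a reading of T minutes past 12:00 to (720 - T) minutes past 12:00.
Mirror reads 8:46 = 526 minutes past 12:00.
Actual time: (720 - 526) mod 720 = 194 minutes = 3:14.

Final answer: 3:14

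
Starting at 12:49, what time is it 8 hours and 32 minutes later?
Starting time: 12:49
Adding 32 minutes to 49 minutes: 49 + 32 = 81 minutes = 1 hour and 21 minutes
Adding 8 hours: 12 + 8 + 1 (carry) = 21 - 12 = 9
Final time: 9:21

Final answer: 9:21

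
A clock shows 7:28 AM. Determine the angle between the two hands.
Hour hand position: 7 x 30 + 28 x 0.5 = 224 degrees
Minute hand position: 28 x 6 = 168 degrees
Difference: |224 - 168| = 56 degrees
The angle between the hands is 56 degrees

Final answer: 56 degrees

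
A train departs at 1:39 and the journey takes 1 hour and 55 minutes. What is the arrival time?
Starting time: 1:39
Adding 55 minutes to 39 minutes: 39 + 55 = 94 minutes = 1 hour and 34 minutes
Adding 1 hour: 1 + 1 + 1 (carry) = 3
Final time: 3:34

Final answer: 3:34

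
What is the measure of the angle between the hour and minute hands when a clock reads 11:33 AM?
Hour hand position: 11 x 30 + 33 x 0.5 = 346.5 degrees
Minute hand position: 33 x 6 = 198 degrees
Difference: |346.5 - 198| = 148.5 degrees
The angle between the hands is 148.5 degrees

Final answer: 148.5 degrees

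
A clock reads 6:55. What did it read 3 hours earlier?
Starting time: 6:55 = 415 total minutes past 12:00
Subtracting: 3 hours = 180 minutes
415 - 180 = 235 minutes
= 3 hours and 55 minutes past 12:00 = 3:55

Final answer: 3:55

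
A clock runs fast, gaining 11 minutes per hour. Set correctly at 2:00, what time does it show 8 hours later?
For every 60 true minutes, the faulty clock advances 60 + 11 = 71 minutes.
True elapsed: 8 hours = 480 minutes.
Faulty clock advances: 480 x 71/60 = 568 minutes (drift: 88 minutes ahead).
Shown time: 2:00 + 568 minutes = 11:28.

Final answer: 11:28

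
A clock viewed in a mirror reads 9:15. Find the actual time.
Reflection across the vertical (12-6) axis maps a hand at angle A degrees to (360 - A) degrees, which sends a reading of T minutes past 12:00 to (720 - T) minutes past 12:00.
Mirror reads 9:15 = 555 minutes past 12:00.
Actual time: (720 - 555) mod 720 = 165 minutes = 2:45.

Final answer: 2:45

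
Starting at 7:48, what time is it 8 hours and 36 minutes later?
Starting time: 7:48
Adding 36 minutes to 48 minutes: 48 + 36 = 84 minutes = 1 hour and 24 minutes
Adding 8 hours: 7 + 8 + 1 (carry) = 16 - 12 = 4
Final time: 4:24

Final answer: 4:24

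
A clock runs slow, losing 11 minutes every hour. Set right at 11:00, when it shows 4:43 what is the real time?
For every 60 true minutes, the faulty clock advances 49 minutes, so 1 faulty-clock minute corresponds to 60/49 true minutes.
From 11:00 to 4:43 on the faulty dial is 343 minutes.
True elapsed: 343 x 60/49 = 420 minutes = 7 hours.
True time: 11:00 + 7 hours = 6:00.

Final answer: 6:00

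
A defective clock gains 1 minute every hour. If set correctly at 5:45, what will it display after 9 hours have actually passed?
For every 60 true minutes, the faulty clock advances 60 + 1 = 61 minutes.
True elapsed: 9 hours = 540 minutes.
Faulty clock advances: 540 x 61/60 = 549 minutes (drift: 9 minutes ahead).
Shown time: 5:45 + 549 minutes = 2:54.

Final answer: 2:54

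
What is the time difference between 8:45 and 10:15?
From 8:45 to 10:15:
(10 x 60 + 15) - (8 x 60 + 45) = 615 - 525 = 90 minutes
= 1 hour and 30 minutes

Final answer: 1 hour and 30 minutes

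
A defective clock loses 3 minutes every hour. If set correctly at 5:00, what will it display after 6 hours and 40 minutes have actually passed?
For every 60 true minutes, the faulty clock advances 60 - 3 = 57 minutes.
True elapsed: 6 hours and 40 minutes = 400 minutes.
Faulty clock advances: 400 x 57/60 = 380 minutes (drift: 20 minutes behind).
Shown time: 5:00 + 380 minutes = 11:20.

Final answer: 11:20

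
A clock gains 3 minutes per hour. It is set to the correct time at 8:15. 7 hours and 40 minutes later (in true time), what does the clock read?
For every 60 true minutes, the faulty clock advances 60 + 3 = 63 minutes.
True elapsed: 7 hours and 40 minutes = 460 minutes.
Faulty clock advances: 460 x 63/60 = 483 minutes (drift: 23 minutes ahead).
Shown time: 8:15 + 483 minutes = 4:18.

Final answer: 4:18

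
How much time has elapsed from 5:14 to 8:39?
From 5:14 to 8:39:
(8 x 60 + 39) - (5 x 60 + 14) = 519 - 314 = 205 minutes
= 3 hours and 25 minutes

Final answer: 3 hours and 25 minutes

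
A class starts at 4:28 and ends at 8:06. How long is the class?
From 4:28 to 8:06:
(8 x 60 + 6) - (4 x 60 + 28) = 486 - 268 = 218 minutes
= 3 hours and 38 minutes

Final answer: 3 hours and 38 minutes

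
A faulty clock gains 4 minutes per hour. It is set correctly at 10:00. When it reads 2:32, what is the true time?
For every 60 true minutes, the faulty clock advances 64 minutes, so 1 faulty-clock minute corresponds to 60/64 true minutes.
From 10:00 to 2:32 on the faulty dial is 272 minutes.
True elapsed: 272 x 60/64 = 255 minutes = 4 hours and 15 minutes.
True time: 10:00 + 4 hours and 15 minutes = 2:15.

Final answer: 2:15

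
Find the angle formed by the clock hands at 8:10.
Hour hand position: 8 x 30 + 10 x 0.5 = 245 degrees
Minute hand position: 10 x 6 = 60 degrees
Difference: |245 - 60| = 185 degrees
Since 185 > 180, the smaller angle is 360 - 185 = 175 degrees

Final answer: 175 degrees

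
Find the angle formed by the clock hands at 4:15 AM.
Hour hand position: 4 x 30 + 15 x 0.5 = 127.5 degrees
Minute hand position: 15 x 6 = 90 degrees
Difference: |127.5 - 90| = 37.5 degrees
The angle between the hands is 37.5 degrees

Final answer: 37.5 degrees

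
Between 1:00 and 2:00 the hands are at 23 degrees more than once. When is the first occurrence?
At t minutes past 1:00, the hour hand is at 30 x 1 + 0.5t degrees and the minute hand is at 6t degrees.
The smaller angle between them is 23 degrees when |30H - 5.5t| = 23 or |30H - 5.5t| = 337.
With H = 1, solve 30 x 1 - 5.5t = +/- target for each target:
  t = (30 x 1 - 23) / 5.5 = 1.27
  t = (30 x 1 + 23) / 5.5 = 9.64
  t = (30 x 1 - 337) / 5.5 = -55.82 (outside (0, 60))
  t = (30 x 1 + 337) / 5.5 = 66.73 (outside (0, 60))
Valid solutions in (0, 60): {1.27, 9.64} minutes.
The first occurrence is t = 1.27 minutes.
The hands form a 23-degree angle at 1.27 minutes past 1:00.

Final answer: 1.27 minutes past 1:00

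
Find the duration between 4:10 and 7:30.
From 4:10 to 7:30:
(7 x 60 + 30) - (4 x 60 + 10) = 450 - 250 = 200 minutes
= 3 hours and 20 minutes

Final answer: 3 hours and 20 minutes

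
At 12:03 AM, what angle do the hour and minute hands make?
Hour hand position: 0 x 30 + 3 x 0.5 = 1.5 degrees
Minute hand position: 3 x 6 = 18 degrees
Difference: |1.5 - 18| = 16.5 degrees
The angle between the hands is 16.5 degrees

Final answer: 16.5 degrees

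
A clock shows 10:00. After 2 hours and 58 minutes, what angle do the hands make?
First find the time 2 hours and 58 minutes after 10:00.
Total minutes: 10 x 60 + 0 + 2 x 60 + 58 = 778.
778 mod 720 = 58 minutes = 12:58.
Now compute the angle at 12:58:
Hour hand: 0 x 30 + 58 x 0.5 = 29 degrees
Minute hand: 58 x 6 = 348 degrees
Difference: |29 - 348| = 319 degrees
Smaller angle: 360 - 319 = 41 degrees

Final answer: 41 degrees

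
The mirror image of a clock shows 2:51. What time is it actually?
Reflection across the vertical (12-6) axis maps a hand at angle A degrees to (360 - A) degrees, which sends a reading of T minutes past 12:00 to (720 - T) minutes past 12:00.
Mirror reads 2:51 = 171 minutes past 12:00.
Actual time: (720 - 171) mod 720 = 549 minutes = 9:09.

Final answer: 9:09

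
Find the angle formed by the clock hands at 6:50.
Hour hand position: 6 x 30 + 50 x 0.5 = 205 degrees
Minute hand position: 50 x 6 = 300 degrees
Difference: |205 - 300| = 95 degrees
The angle between the hands is 95 degrees

Final answer: 95 degrees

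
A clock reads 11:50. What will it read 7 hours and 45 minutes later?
Starting time: 11:50
Adding 45 minutes to 50 minutes: 50 + 45 = 95 minutes = 1 hour and 35 minutes
Adding 7 hours: 11 + 7 + 1 (carry) = 19 - 12 = 7
Final time: 7:35

Final answer: 7:35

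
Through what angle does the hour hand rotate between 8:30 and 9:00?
The hour hand moves 0.5 degrees per minute.
Time elapsed: 9:00 - 8:30 = 30 minutes
Angular displacement: 30 x 0.5 = 15 degrees

Final answer: 15 degrees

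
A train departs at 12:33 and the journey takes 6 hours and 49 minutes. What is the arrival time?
Starting time: 12:33
Adding 49 minutes to 33 minutes: 33 + 49 = 82 minutes = 1 hour and 22 minutes
Adding 6 hours: 12 + 6 + 1 (carry) = 19 - 12 = 7
Final time: 7:22

Final answer: 7:22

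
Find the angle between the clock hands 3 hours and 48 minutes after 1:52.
First find the time 3 hours and 48 minutes after 1:52.
Total minutes: 1 x 60 + 52 + 3 x 60 + 48 = 340.
340 mod 720 = 340 minutes = 5:40.
Now compute the angle at 5:40:
Hour hand: 5 x 30 + 40 x 0.5 = 170 degrees
Minute hand: 40 x 6 = 240 degrees
Difference: |170 - 240| = 70 degrees
The angle is 70 degrees

Final answer: 70 degrees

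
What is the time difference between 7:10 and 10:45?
From 7:10 to 10:45:
(10 x 60 + 45) - (7 x 60 + 10) = 645 - 430 = 215 minutes
= 3 hours and 35 minutes

Final answer: 3 hours and 35 minutes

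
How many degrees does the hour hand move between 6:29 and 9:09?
The hour hand moves 0.5 degrees per minute.
Time elapsed: 9:09 - 6:29 = 160 minutes
Angular displacement: 160 x 0.5 = 80 degrees

Final answer: 80 degrees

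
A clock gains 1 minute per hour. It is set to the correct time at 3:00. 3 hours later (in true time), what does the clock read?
For every 60 true minutes, the faulty clock advances 60 + 1 = 61 minutes.
True elapsed: 3 hours = 180 minutes.
Faulty clock advances: 180 x 61/60 = 183 minutes (drift: 3 minutes ahead).
Shown time: 3:00 + 183 minutes = 6:03.

Final answer: 6:03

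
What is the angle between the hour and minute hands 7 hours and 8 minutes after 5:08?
First find the time 7 hours and 8 minutes after 5:08.
Total minutes: 5 x 60 + 8 + 7 x 60 + 8 = 736.
736 mod 720 = 16 minutes = 12:16.
Now compute the angle at 12:16:
Hour hand: 0 x 30 + 16 x 0.5 = 8 degrees
Minute hand: 16 x 6 = 96 degrees
Difference: |8 - 96| = 88 degrees
The angle is 88 degrees

Final answer: 88 degrees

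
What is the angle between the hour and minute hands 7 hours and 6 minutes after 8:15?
First find the time 7 hours and 6 minutes after 8:15.
Total minutes: 8 x 60 + 15 + 7 x 60 + 6 = 921.
921 mod 720 = 201 minutes = 3:21.
Now compute the angle at 3:21:
Hour hand: 3 x 30 + 21 x 0.5 = 100.5 degrees
Minute hand: 21 x 6 = 126 degrees
Difference: |100.5 - 126| = 25.5 degrees
The angle is 25.5 degrees

Final answer: 25.5 degrees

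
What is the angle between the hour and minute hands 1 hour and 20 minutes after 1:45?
First find the time 1 hour and 20 minutes after 1:45.
Total minutes: 1 x 60 + 45 + 1 x 60 + 20 = 185.
185 mod 720 = 185 minutes = 3:05.
Now compute the angle at 3:05:
Hour hand: 3 x 30 + 5 x 0.5 = 92.5 degrees
Minute hand: 5 x 6 = 30 degrees
Difference: |92.5 - 30| = 62.5 degrees
The angle is 62.5 degrees

Final answer: 62.5 degrees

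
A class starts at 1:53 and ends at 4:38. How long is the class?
From 1:53 to 4:38:
(4 x 60 + 38) - (1 x 60 + 53) = 278 - 113 = 165 minutes
= 2 hours and 45 minutes

Final answer: 2 hours and 45 minutes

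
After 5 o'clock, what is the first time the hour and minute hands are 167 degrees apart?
At t minutes past 5:00, the hour hand is at 30 x 5 + 0.5t degrees and the minute hand is at 6t degrees.
The smaller angle between them is 167 degrees when |30H - 5.5t| = 167 or |30H - 5.5t| = 193.
With H = 5, solve 30 x 5 - 5.5t = +/- target for each target:
  t = (30 x 5 - 167) / 5.5 = -3.09 (outside (0, 60))
  t = (30 x 5 + 167) / 5.5 = 57.64
  t = (30 x 5 - 193) / 5.5 = -7.82 (outside (0, 60))
  t = (30 x 5 + 193) / 5.5 = 62.36 (outside (0, 60))
Valid solutions in (0, 60): {57.64} minutes.
The first occurrence is t = 57.64 minutes.
The hands form a 167-degree angle at 57.64 minutes past 5:00.

Final answer: 57.64 minutes past 5:00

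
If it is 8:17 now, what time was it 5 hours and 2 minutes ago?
Starting time: 8:17 = 497 total minutes past 12:00
Subtracting: 5 hours and 2 minutes = 302 minutes
497 - 302 = 195 minutes
= 3 hours and 15 minutes past 12:00 = 3:15

Final answer: 3:15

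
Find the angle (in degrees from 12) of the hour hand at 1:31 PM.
The hour hand moves 30 degrees per hour and 0.5 degrees per minute.
At 1:31: (1) x 30 + 31 x 0.5 = 30 + 15.5 = 45.5 degrees

Final answer: 45.5 degrees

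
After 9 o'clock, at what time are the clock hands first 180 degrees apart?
For hands to be 180 degrees apart: |30H - 5.5t| = 180
With H = 9: t = (30 x 9 + 180)/5.5 = 81.82 or t = (30 x 9 - 180)/5.5 = 16.36
First valid solution (0 < t < 60): t = 16.36 minutes
The hands are opposite at 16.36 minutes past 9:00.

Final answer: 16.36 minutes past 9:00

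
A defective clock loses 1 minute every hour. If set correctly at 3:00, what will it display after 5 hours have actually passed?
For every 60 true minutes, the faulty clock advances 60 - 1 = 59 minutes.
True elapsed: 5 hours = 300 minutes.
Faulty clock advances: 300 x 59/60 = 295 minutes (drift: 5 minutes behind).
Shown time: 3:00 + 295 minutes = 7:55.

Final answer: 7:55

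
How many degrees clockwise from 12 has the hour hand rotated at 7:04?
The hour hand moves 30 degrees per hour and 0.5 degrees per minute.
At 7:04: (7) x 30 + 4 x 0.5 = 210 + 2 = 212 degrees

Final answer: 212 degrees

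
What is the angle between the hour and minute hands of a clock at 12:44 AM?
Hour hand position: 0 x 30 + 44 x 0.5 = 22 degrees
Minute hand position: 44 x 6 = 264 degrees
Difference: |22 - 264| = 242 degrees
Since 242 > 180, the smaller angle is 360 - 242 = 118 degrees

Final answer: 118 degrees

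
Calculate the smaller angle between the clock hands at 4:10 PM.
Hour hand position: 4 x 30 + 10 x 0.5 = 125 degrees
Minute hand position: 10 x 6 = 60 degrees
Difference: |125 - 60| = 65 degrees
The angle between the hands is 65 degrees

Final answer: 65 degrees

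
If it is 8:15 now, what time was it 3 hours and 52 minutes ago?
Starting time: 8:15 = 495 total minutes past 12:00
Subtracting: 3 hours and 52 minutes = 232 minutes
495 - 232 = 263 minutes
= 4 hours and 23 minutes past 12:00 = 4:23

Final answer: 4:23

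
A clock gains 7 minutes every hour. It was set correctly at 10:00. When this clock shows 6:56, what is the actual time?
For every 60 true minutes, the faulty clock advances 67 minutes, so 1 faulty-clock minute corresponds to 60/67 true minutes.
From 10:00 to 6:56 on the faulty dial is 536 minutes.
True elapsed: 536 x 60/67 = 480 minutes = 8 hours.
True time: 10:00 + 8 hours = 6:00.

Final answer: 6:00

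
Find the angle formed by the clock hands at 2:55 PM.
Hour hand position: 2 x 30 + 55 x 0.5 = 87.5 degrees
Minute hand position: 55 x 6 = 330 degrees
Difference: |87.5 - 330| = 242.5 degrees
Since 242.5 > 180, the smaller angle is 360 - 242.5 = 117.5 degrees

Final answer: 117.5 degrees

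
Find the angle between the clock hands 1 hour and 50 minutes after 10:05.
First find the time 1 hour and 50 minutes after 10:05.
Total minutes: 10 x 60 + 5 + 1 x 60 + 50 = 715.
715 mod 720 = 715 minutes = 11:55.
Now compute the angle at 11:55:
Hour hand: 11 x 30 + 55 x 0.5 = 357.5 degrees
Minute hand: 55 x 6 = 330 degrees
Difference: |357.5 - 330| = 27.5 degrees
The angle is 27.5 degrees

Final answer: 27.5 degrees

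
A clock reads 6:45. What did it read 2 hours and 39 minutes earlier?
Starting time: 6:45 = 405 total minutes past 12:00
Subtracting: 2 hours and 39 minutes = 159 minutes
405 - 159 = 246 minutes
= 4 hours and 6 minutes past 12:00 = 4:06

Final answer: 4:06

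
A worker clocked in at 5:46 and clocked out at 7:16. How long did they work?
From 5:46 to 7:16:
(7 x 60 + 16) - (5 x 60 + 46) = 436 - 346 = 90 minutes
= 1 hour and 30 minutes

Final answer: 1 hour and 30 minutes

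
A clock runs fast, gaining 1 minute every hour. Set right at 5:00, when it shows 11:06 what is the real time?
For every 60 true minutes, the faulty clock advances 61 minutes, so 1 faulty-clock minute corresponds to 60/61 true minutes.
From 5:00 to 11:06 on the faulty dial is 366 minutes.
True elapsed: 366 x 60/61 = 360 minutes = 6 hours.
True time: 5:00 + 6 hours = 11:00.

Final answer: 11:00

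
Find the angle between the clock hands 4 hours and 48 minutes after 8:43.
First find the time 4 hours and 48 minutes after 8:43.
Total minutes: 8 x 60 + 43 + 4 x 60 + 48 = 811.
811 mod 720 = 91 minutes = 1:31.
Now compute the angle at 1:31:
Hour hand: 1 x 30 + 31 x 0.5 = 45.5 degrees
Minute hand: 31 x 6 = 186 degrees
Difference: |45.5 - 186| = 140.5 degrees
The angle is 140.5 degrees

Final answer: 140.5 degrees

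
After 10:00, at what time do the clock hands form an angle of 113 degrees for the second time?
At t minutes past 10:00, the hour hand is at 30 x 10 + 0.5t degrees and the minute hand is at 6t degrees.
The smaller angle between them is 113 degrees when |30H - 5.5t| = 113 or |30H - 5.5t| = 247.
With H = 10, solve 30 x 10 - 5.5t = +/- target for each target:
  t = (30 x 10 - 113) / 5.5 = 34
  t = (30 x 10 + 113) / 5.5 = 75.09 (outside (0, 60))
  t = (30 x 10 - 247) / 5.5 = 9.64
  t = (30 x 10 + 247) / 5.5 = 99.45 (outside (0, 60))
Valid solutions in (0, 60): {9.64, 34} minutes.
The second occurrence is t = 34 minutes.
The hands form a 113-degree angle at 34 minutes past 10:00.

Final answer: 34 minutes past 10:00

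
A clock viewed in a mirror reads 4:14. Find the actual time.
Reflection across the vertical (12-6) axis maps a hand at angle A degrees to (360 - A) degrees, which sends a reading of T minutes past 12:00 to (720 - T) minutes past 12:00.
Mirror reads 4:14 = 254 minutes past 12:00.
Actual time: (720 - 254) mod 720 = 466 minutes = 7:46.

Final answer: 7:46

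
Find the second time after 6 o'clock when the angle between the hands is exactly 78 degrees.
At t minutes past 6:00, the hour hand is at 30 x 6 + 0.5t degrees and the minute hand is at 6t degrees.
The smaller angle between them is 78 degrees when |30H - 5.5t| = 78 or |30H - 5.5t| = 282.
With H = 6, solve 30 x 6 - 5.5t = +/- target for each target:
  t = (30 x 6 - 78) / 5.5 = 18.55
  t = (30 x 6 + 78) / 5.5 = 46.91
  t = (30 x 6 - 282) / 5.5 = -18.55 (outside (0, 60))
  t = (30 x 6 + 282) / 5.5 = 84 (outside (0, 60))
Valid solutions in (0, 60): {18.55, 46.91} minutes.
The second occurrence is t = 46.91 minutes.
The hands form a 78-degree angle at 46.91 minutes past 6:00.

Final answer: 46.91 minutes past 6:00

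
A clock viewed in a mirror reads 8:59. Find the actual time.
Reflection across the vertical (12-6) axis maps a hand at angle A degrees to (360 - A) degrees, which sends a reading of T minutes past 12:00 to (720 - T) minutes past 12:00.
Mirror reads 8:59 = 539 minutes past 12:00.
Actual time: (720 - 539) mod 720 = 181 minutes = 3:01.

Final answer: 3:01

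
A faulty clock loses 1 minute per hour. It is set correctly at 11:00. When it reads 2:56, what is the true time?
For every 60 true minutes, the faulty clock advances 59 minutes, so 1 faulty-clock minute corresponds to 60/59 true minutes.
From 11:00 to 2:56 on the faulty dial is 236 minutes.
True elapsed: 236 x 60/59 = 240 minutes = 4 hours.
True time: 11:00 + 4 hours = 3:00.

Final answer: 3:00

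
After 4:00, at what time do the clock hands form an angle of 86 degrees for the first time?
At t minutes past 4:00, the hour hand is at 30 x 4 + 0.5t degrees and the minute hand is at 6t degrees.
The smaller angle between them is 86 degrees when |30H - 5.5t| = 86 or |30H - 5.5t| = 274.
With H = 4, solve 30 x 4 - 5.5t = +/- target for each target:
  t = (30 x 4 - 86) / 5.5 = 6.18
  t = (30 x 4 + 86) / 5.5 = 37.45
  t = (30 x 4 - 274) / 5.5 = -28 (outside (0, 60))
  t = (30 x 4 + 274) / 5.5 = 71.64 (outside (0, 60))
Valid solutions in (0, 60): {6.18, 37.45} minutes.
The first occurrence is t = 6.18 minutes.
The hands form a 86-degree angle at 6.18 minutes past 4:00.

Final answer: 6.18 minutes past 4:00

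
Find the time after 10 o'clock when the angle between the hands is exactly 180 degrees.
For hands to be 180 degrees apart: |30H - 5.5t| = 180
With H = 10: t = (30 x 10 + 180)/5.5 = 87.27 or t = (30 x 10 - 180)/5.5 = 21.82
First valid solution (0 < t < 60): t = 21.82 minutes
The hands are opposite at 21.82 minutes past 10:00.

Final answer: 21.82 minutes past 10:00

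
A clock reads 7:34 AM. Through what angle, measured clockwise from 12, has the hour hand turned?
The hour hand moves 30 degrees per hour and 0.5 degrees per minute.
At 7:34: (7) x 30 + 34 x 0.5 = 210 + 17 = 227 degrees

Final answer: 227 degrees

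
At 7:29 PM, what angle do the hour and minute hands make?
Hour hand position: 7 x 30 + 29 x 0.5 = 224.5 degrees
Minute hand position: 29 x 6 = 174 degrees
Difference: |224.5 - 174| = 50.5 degrees
The angle between the hands is 50.5 degrees

Final answer: 50.5 degrees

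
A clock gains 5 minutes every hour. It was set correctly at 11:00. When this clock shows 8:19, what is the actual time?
For every 60 true minutes, the faulty clock advances 65 minutes, so 1 faulty-clock minute corresponds to 60/65 true minutes.
From 11:00 to 8:19 on the faulty dial is 559 minutes.
True elapsed: 559 x 60/65 = 516 minutes = 8 hours and 36 minutes.
True time: 11:00 + 8 hours and 36 minutes = 7:36.

Final answer: 7:36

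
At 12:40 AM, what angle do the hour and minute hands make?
Hour hand position: 0 x 30 + 40 x 0.5 = 20 degrees
Minute hand position: 40 x 6 = 240 degrees
Difference: |20 - 240| = 220 degrees
Since 220 > 180, the smaller angle is 360 - 220 = 140 degrees

Final answer: 140 degrees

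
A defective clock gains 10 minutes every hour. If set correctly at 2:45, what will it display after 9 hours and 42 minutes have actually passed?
For every 60 true minutes, the faulty clock advances 60 + 10 = 70 minutes.
True elapsed: 9 hours and 42 minutes = 582 minutes.
Faulty clock advances: 582 x 70/60 = 679 minutes (drift: 97 minutes ahead).
Shown time: 2:45 + 679 minutes = 2:04.

Final answer: 2:04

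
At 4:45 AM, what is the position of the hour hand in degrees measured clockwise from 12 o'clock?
The hour hand moves 30 degrees per hour and 0.5 degrees per minute.
At 4:45: (4) x 30 + 45 x 0.5 = 120 + 22.5 = 142.5 degrees

Final answer: 142.5 degrees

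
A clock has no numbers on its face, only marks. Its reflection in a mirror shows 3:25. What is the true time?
Reflection across the vertical (12-6) axis maps a hand at angle A degrees to (360 - A) degrees, which sends a reading of T minutes past 12:00 to (720 - T) minutes past 12:00.
Mirror reads 3:25 = 205 minutes past 12:00.
Actual time: (720 - 205) mod 720 = 515 minutes = 8:35.

Final answer: 8:35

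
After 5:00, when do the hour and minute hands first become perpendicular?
At t minutes past 5:00, the hour hand is at 30 x 5 + 0.5t degrees and the minute hand is at 6t degrees.
The smaller angle between them is 90 degrees when |30H - 5.5t| = 90 or |30H - 5.5t| = 270.
With H = 5, solve 30 x 5 - 5.5t = +/- target for each target:
  t = (30 x 5 - 90) / 5.5 = 10.91
  t = (30 x 5 + 90) / 5.5 = 43.64
  t = (30 x 5 - 270) / 5.5 = -21.82 (outside (0, 60))
  t = (30 x 5 + 270) / 5.5 = 76.36 (outside (0, 60))
Valid solutions in (0, 60): {10.91, 43.64} minutes.
First occurrence: t = 10.91 minutes.
The hands are at right angles at 10.91 minutes past 5:00.

Final answer: 10.91 minutes past 5:00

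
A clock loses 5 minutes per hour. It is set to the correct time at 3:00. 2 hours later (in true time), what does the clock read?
For every 60 true minutes, the faulty clock advances 60 - 5 = 55 minutes.
True elapsed: 2 hours = 120 minutes.
Faulty clock advances: 120 x 55/60 = 110 minutes (drift: 10 minutes behind).
Shown time: 3:00 + 110 minutes = 4:50.

Final answer: 4:50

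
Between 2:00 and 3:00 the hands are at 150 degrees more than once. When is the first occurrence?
At t minutes past 2:00, the hour hand is at 30 x 2 + 0.5t degrees and the minute hand is at 6t degrees.
The smaller angle between them is 150 degrees when |30H - 5.5t| = 150 or |30H - 5.5t| = 210.
With H = 2, solve 30 x 2 - 5.5t = +/- target for each target:
  t = (30 x 2 - 150) / 5.5 = -16.36 (outside (0, 60))
  t = (30 x 2 + 150) / 5.5 = 38.18
  t = (30 x 2 - 210) / 5.5 = -27.27 (outside (0, 60))
  t = (30 x 2 + 210) / 5.5 = 49.09
Valid solutions in (0, 60): {38.18, 49.09} minutes.
The first occurrence is t = 38.18 minutes.
The hands form a 150-degree angle at 38.18 minutes past 2:00.

Final answer: 38.18 minutes past 2:00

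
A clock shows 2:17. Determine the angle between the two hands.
Hour hand position: 2 x 30 + 17 x 0.5 = 68.5 degrees
Minute hand position: 17 x 6 = 102 degrees
Difference: |68.5 - 102| = 33.5 degrees
The angle between the hands is 33.5 degrees

Final answer: 33.5 degrees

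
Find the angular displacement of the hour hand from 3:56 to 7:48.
The hour hand moves 0.5 degrees per minute.
Time elapsed: 7:48 - 3:56 = 232 minutes
Angular displacement: 232 x 0.5 = 116 degrees

Final answer: 116 degrees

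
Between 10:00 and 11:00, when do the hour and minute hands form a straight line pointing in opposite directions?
For hands to be 180 degrees apart: |30H - 5.5t| = 180
With H = 10: t = (30 x 10 + 180)/5.5 = 87.27 or t = (30 x 10 - 180)/5.5 = 21.82
First valid solution (0 < t < 60): t = 21.82 minutes
The hands are opposite at 21.82 minutes past 10:00.

Final answer: 21.82 minutes past 10:00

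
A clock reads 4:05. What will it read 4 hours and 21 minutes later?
Starting time: 4:05
Adding 21 minutes to 5 minutes: 5 + 21 = 26 minutes
Adding 4 hours: 4 + 4 = 8
Final time: 8:26

Final answer: 8:26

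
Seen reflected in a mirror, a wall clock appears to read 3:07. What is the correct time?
Reflection across the vertical (12-6) axis maps a hand at angle A degrees to (360 - A) degrees, which sends a reading of T minutes past 12:00 to (720 - T) minutes past 12:00.
Mirror reads 3:07 = 187 minutes past 12:00.
Actual time: (720 - 187) mod 720 = 533 minutes = 8:53.

Final answer: 8:53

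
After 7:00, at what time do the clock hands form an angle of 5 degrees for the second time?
At t minutes past 7:00, the hour hand is at 30 x 7 + 0.5t degrees and the minute hand is at 6t degrees.
The smaller angle between them is 5 degrees when |30H - 5.5t| = 5 or |30H - 5.5t| = 355.
With H = 7, solve 30 x 7 - 5.5t = +/- target for each target:
  t = (30 x 7 - 5) / 5.5 = 37.27
  t = (30 x 7 + 5) / 5.5 = 39.09
  t = (30 x 7 - 355) / 5.5 = -26.36 (outside (0, 60))
  t = (30 x 7 + 355) / 5.5 = 102.73 (outside (0, 60))
Valid solutions in (0, 60): {37.27, 39.09} minutes.
The second occurrence is t = 39.09 minutes.
The hands form a 5-degree angle at 39.09 minutes past 7:00.

Final answer: 39.09 minutes past 7:00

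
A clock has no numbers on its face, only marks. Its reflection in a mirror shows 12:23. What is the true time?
Reflection across the vertical (12-6) axis maps a hand at angle A degrees to (360 - A) degrees, which sends a reading of T minutes past 12:00 to (720 - T) minutes past 12:00.
Mirror reads 12:23 = 23 minutes past 12:00.
Actual time: (720 - 23) mod 720 = 697 minutes = 11:37.

Final answer: 11:37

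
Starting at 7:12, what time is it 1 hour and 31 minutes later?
Starting time: 7:12
Adding 31 minutes to 12 minutes: 12 + 31 = 43 minutes
Adding 1 hour: 7 + 1 = 8
Final time: 8:43

Final answer: 8:43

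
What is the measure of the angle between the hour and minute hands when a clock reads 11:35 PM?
Hour hand position: 11 x 30 + 35 x 0.5 = 347.5 degrees
Minute hand position: 35 x 6 = 210 degrees
Difference: |347.5 - 210| = 137.5 degrees
The angle between the hands is 137.5 degrees

Final answer: 137.5 degrees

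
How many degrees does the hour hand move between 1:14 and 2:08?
The hour hand moves 0.5 degrees per minute.
Time elapsed: 2:08 - 1:14 = 54 minutes
Angular displacement: 54 x 0.5 = 27 degrees

Final answer: 27 degrees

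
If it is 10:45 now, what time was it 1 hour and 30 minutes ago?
Starting time: 10:45 = 645 total minutes past 12:00
Subtracting: 1 hour and 30 minutes = 90 minutes
645 - 90 = 555 minutes
= 9 hours and 15 minutes past 12:00 = 9:15

Final answer: 9:15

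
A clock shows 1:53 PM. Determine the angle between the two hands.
Hour hand position: 1 x 30 + 53 x 0.5 = 56.5 degrees
Minute hand position: 53 x 6 = 318 degrees
Difference: |56.5 - 318| = 261.5 degrees
Since 261.5 > 180, the smaller angle is 360 - 261.5 = 98.5 degrees

Final answer: 98.5 degrees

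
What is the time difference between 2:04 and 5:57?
From 2:04 to 5:57:
(5 x 60 + 57) - (2 x 60 + 4) = 357 - 124 = 233 minutes
= 3 hours and 53 minutes

Final answer: 3 hours and 53 minutes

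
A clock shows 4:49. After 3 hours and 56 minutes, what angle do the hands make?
First find the time 3 hours and 56 minutes after 4:49.
Total minutes: 4 x 60 + 49 + 3 x 60 + 56 = 525.
525 mod 720 = 525 minutes = 8:45.
Now compute the angle at 8:45:
Hour hand: 8 x 30 + 45 x 0.5 = 262.5 degrees
Minute hand: 45 x 6 = 270 degrees
Difference: |262.5 - 270| = 7.5 degrees
The angle is 7.5 degrees

Final answer: 7.5 degrees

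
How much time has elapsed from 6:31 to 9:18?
From 6:31 to 9:18:
(9 x 60 + 18) - (6 x 60 + 31) = 558 - 391 = 167 minutes
= 2 hours and 47 minutes

Final answer: 2 hours and 47 minutes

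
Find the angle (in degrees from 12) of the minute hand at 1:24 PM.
The minute hand moves 6 degrees per minute.
At 1:24: 24 x 6 = 144 degrees

Final answer: 144 degrees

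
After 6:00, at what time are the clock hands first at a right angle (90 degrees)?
At t minutes past 6:00, the hour hand is at 30 x 6 + 0.5t degrees and the minute hand is at 6t degrees.
The smaller angle between them is 90 degrees when |30H - 5.5t| = 90 or |30H - 5.5t| = 270.
With H = 6, solve 30 x 6 - 5.5t = +/- target for each target:
  t = (30 x 6 - 90) / 5.5 = 16.36
  t = (30 x 6 + 90) / 5.5 = 49.09
  t = (30 x 6 - 270) / 5.5 = -16.36 (outside (0, 60))
  t = (30 x 6 + 270) / 5.5 = 81.82 (outside (0, 60))
Valid solutions in (0, 60): {16.36, 49.09} minutes.
First occurrence: t = 16.36 minutes.
The hands are at right angles at 16.36 minutes past 6:00.

Final answer: 16.36 minutes past 6:00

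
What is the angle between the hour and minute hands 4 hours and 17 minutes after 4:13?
First find the time 4 hours and 17 minutes after 4:13.
Total minutes: 4 x 60 + 13 + 4 x 60 + 17 = 510.
510 mod 720 = 510 minutes = 8:30.
Now compute the angle at 8:30:
Hour hand: 8 x 30 + 30 x 0.5 = 255 degrees
Minute hand: 30 x 6 = 180 degrees
Difference: |255 - 180| = 75 degrees
The angle is 75 degrees

Final answer: 75 degrees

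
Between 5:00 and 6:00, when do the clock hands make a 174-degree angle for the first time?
At t minutes past 5:00, the hour hand is at 30 x 5 + 0.5t degrees and the minute hand is at 6t degrees.
The smaller angle between them is 174 degrees when |30H - 5.5t| = 174 or |30H - 5.5t| = 186.
With H = 5, solve 30 x 5 - 5.5t = +/- target for each target:
  t = (30 x 5 - 174) / 5.5 = -4.36 (outside (0, 60))
  t = (30 x 5 + 174) / 5.5 = 58.91
  t = (30 x 5 - 186) / 5.5 = -6.55 (outside (0, 60))
  t = (30 x 5 + 186) / 5.5 = 61.09 (outside (0, 60))
Valid solutions in (0, 60): {58.91} minutes.
The first occurrence is t = 58.91 minutes.
The hands form a 174-degree angle at 58.91 minutes past 5:00.

Final answer: 58.91 minutes past 5:00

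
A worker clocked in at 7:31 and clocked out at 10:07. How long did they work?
From 7:31 to 10:07:
(10 x 60 + 7) - (7 x 60 + 31) = 607 - 451 = 156 minutes
= 2 hours and 36 minutes

Final answer: 2 hours and 36 minutes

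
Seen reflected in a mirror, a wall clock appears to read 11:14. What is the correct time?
Reflection across the vertical (12-6) axis maps a hand at angle A degrees to (360 - A) degrees, which sends a reading of T minutes past 12:00 to (720 - T) minutes past 12:00.
Mirror reads 11:14 = 674 minutes past 12:00.
Actual time: (720 - 674) mod 720 = 46 minutes = 12:46.

Final answer: 12:46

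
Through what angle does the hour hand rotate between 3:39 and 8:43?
The hour hand moves 0.5 degrees per minute.
Time elapsed: 8:43 - 3:39 = 304 minutes
Angular displacement: 304 x 0.5 = 152 degrees

Final answer: 152 degrees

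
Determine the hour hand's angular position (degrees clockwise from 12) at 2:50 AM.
The hour hand moves 30 degrees per hour and 0.5 degrees per minute.
At 2:50: (2) x 30 + 50 x 0.5 = 60 + 25 = 85 degrees

Final answer: 85 degrees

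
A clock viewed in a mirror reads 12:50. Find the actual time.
Reflection across the vertical (12-6) axis maps a hand at angle A degrees to (360 - A) degrees, which sends a reading of T minutes past 12:00 to (720 - T) minutes past 12:00.
Mirror reads 12:50 = 50 minutes past 12:00.
Actual time: (720 - 50) mod 720 = 670 minutes = 11:10.

Final answer: 11:10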